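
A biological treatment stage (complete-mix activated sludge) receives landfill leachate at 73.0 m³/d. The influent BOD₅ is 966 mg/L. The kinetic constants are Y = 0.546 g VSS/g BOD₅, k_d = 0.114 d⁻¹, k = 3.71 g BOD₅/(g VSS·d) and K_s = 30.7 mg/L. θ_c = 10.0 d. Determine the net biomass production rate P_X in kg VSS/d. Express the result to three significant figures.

P_X ≈ 17.9 kg VSS/d

Effluent substrate depends only on kinetics and SRT: S = K_s(1 + k_d θ_c) / [θ_c(Yk − k_d) − 1] = 30.7 × (1 + 0.114 × 10.0) / [10.0 × (0.546 × 3.71 − 0.114) − 1] = 65.70 / 18.12 = 3.626 mg/L.
Observed yield with endogenous decay: Y_obs = Y / (1 + k_d·θ_c) = 0.546 / (1 + 0.114 × 10.0) = 0.546 / 2.140 = 0.2551 g VSS/g BOD₅.
ΔS = 966 − 3.63 = 962.4 mg/L, so the substrate removal rate is 73.0 × 962.4/1000 = 70.25 kg BOD₅/d.
Biomass produced: P_X = Y_obs·Q·ΔS = 0.2551 × 70.25 ≈ 17.92 kg VSS/d.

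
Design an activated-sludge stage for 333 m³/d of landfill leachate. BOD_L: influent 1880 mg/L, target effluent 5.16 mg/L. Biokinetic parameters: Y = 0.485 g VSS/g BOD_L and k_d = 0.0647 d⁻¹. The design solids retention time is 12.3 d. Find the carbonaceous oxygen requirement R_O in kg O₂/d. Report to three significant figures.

Correct the yield for decay: Y_obs = Y/(1 + k_d θ_c) = 0.485 / (1 + 0.0647 × 12.3) = 0.485 / 1.796 = 0.2701.
Mass of BOD_L removed per day: Q(S₀ − S) = 333 × 1875 g/m³ = 624.3 kg/d.
P_X = Y_obs·Q·(S₀ − S) = 0.2701 × 624.3 = 168.6 kg VSS/d.
R_O = Q·ΔS − 1.42 P_X = 624.3 − 239.4 = 384.9 kg O₂/d.

R_O ≈ 385 kg O₂/d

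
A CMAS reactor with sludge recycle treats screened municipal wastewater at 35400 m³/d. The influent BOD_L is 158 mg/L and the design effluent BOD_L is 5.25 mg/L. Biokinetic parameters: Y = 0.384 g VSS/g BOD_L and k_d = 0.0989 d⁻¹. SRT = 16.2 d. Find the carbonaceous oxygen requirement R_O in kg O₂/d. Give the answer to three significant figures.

R_O ≈ 4270 kg O₂/d

Y_obs = Y / (1 + k_d θ_c) = 0.384 / (1 + 0.0989 × 16.2) = 0.384 / 2.602 = 0.1476.
Q·(S₀ − S) = 35400 × (158 − 5.25) × 10⁻³ = 5407 kg/d removed.
Biomass synthesised: P_X = Y_obs × 5407 = 798.0 kg VSS/d.
Carbonaceous O₂ demand = substrate oxidised − cell-mass equivalent = 5407 − 1.42 × 798.0 = 4274 kg O₂/d.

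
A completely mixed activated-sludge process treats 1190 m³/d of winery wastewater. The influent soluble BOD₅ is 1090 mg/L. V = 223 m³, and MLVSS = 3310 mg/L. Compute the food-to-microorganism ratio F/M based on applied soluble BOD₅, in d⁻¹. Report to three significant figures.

F/M ≈ 1.76 d⁻¹

F/M = applied load / biomass = Q·S₀/(V·X) = 1190 × 1090 / (223.0 × 3310) = 1.757 d⁻¹.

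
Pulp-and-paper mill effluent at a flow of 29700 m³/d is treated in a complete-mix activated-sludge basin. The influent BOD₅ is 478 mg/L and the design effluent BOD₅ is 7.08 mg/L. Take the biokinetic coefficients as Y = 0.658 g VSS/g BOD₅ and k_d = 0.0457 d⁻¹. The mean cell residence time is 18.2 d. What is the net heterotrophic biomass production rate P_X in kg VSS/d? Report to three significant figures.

Observed yield with endogenous decay: Y_obs = Y / (1 + k_d·θ_c) = 0.658 / (1 + 0.0457 × 18.2) = 0.658 / 1.832 = 0.3592 g VSS/g BOD₅.
Q·(S₀ − S) = 29700 × (478 − 7.08) × 10⁻³ = 13986 kg/d removed.
P_X = Y_obs · Q(S₀ − S) = 0.3592 × 13986 = 5024 kg VSS/d.

P_X ≈ 5020 kg VSS/d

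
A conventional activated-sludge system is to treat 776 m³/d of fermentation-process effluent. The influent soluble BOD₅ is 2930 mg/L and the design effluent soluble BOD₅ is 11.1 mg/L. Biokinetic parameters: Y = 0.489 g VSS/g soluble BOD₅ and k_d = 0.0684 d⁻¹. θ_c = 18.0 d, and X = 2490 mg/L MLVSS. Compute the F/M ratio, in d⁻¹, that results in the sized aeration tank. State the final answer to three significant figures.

F/M ≈ 0.254 d⁻¹

From the SRT design equation V = Y Q (S₀−S) θ_c / [X (1 + k_d θ_c)] = 0.489 × 776 × (2930 − 11.1) × 18.0 / [2490 × (1 + 0.0684 × 18.0)] = 1.99×10^7 / 5556 = 3589 m³.
F/M = Q·S₀ / (V·X) = 776 × 2930 / (3589 × 2490) = 0.2545 g soluble BOD₅·(g VSS·d)⁻¹.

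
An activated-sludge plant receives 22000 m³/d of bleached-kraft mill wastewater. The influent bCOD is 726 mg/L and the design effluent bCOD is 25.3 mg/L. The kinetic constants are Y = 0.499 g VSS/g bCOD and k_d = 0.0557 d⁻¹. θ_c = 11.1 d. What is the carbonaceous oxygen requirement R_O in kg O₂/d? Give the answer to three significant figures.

R_O ≈ 8670 kg O₂/d

Y_obs = Y / (1 + k_d θ_c) = 0.499 / (1 + 0.0557 × 11.1) = 0.499 / 1.618 = 0.3084.
Q·(S₀ − S) = 22000 × (726 − 25.3) × 10⁻³ = 15415 kg/d removed.
Biomass synthesised: P_X = Y_obs × 15415 = 4753 kg VSS/d.
R_O = Q·(S₀ − S) − 1.42·P_X = 15415 − 1.42 × 4753 = 8666 kg O₂/d.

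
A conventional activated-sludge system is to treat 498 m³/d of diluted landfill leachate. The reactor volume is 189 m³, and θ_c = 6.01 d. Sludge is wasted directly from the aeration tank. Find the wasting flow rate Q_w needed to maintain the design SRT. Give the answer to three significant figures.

Q_w ≈ 31.4 m³/d

Wasting from the aeration tank: Q_w = V / θ_c = 189.0 / 6.01 = 31.45 m³/d.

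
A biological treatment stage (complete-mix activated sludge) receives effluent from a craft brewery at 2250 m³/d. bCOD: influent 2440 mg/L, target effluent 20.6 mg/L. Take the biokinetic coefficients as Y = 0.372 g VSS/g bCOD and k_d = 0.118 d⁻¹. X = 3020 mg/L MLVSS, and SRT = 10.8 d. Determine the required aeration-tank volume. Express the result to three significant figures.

Steady-state biomass mass balance: V·X·(1 + k_d·θ_c) = Y·Q·(S₀ − S)·θ_c, so V = 0.372 × 2250 × (2440 − 20.6) × 10.8 / [3020 × (1 + 0.118 × 10.8)] = 2.19×10^7 / 6869 = 3184 m³.

V ≈ 3180 m³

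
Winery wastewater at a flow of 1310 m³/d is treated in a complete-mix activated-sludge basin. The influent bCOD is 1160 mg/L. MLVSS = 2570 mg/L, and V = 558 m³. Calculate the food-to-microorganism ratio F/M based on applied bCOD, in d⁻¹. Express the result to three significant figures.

F/M = applied load / biomass = Q·S₀/(V·X) = 1310 × 1160 / (558.0 × 2570) = 1.060 d⁻¹.

F/M ≈ 1.06 d⁻¹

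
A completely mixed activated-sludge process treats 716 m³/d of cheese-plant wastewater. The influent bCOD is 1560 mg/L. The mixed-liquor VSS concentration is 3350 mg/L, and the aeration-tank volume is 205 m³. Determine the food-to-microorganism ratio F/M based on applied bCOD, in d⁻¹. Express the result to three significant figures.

Food-to-microorganism ratio F/M = Q S₀ / (V X) = 716 × 1560 / (205.0 × 3350) = 1.626 d⁻¹.

F/M ≈ 1.63 d⁻¹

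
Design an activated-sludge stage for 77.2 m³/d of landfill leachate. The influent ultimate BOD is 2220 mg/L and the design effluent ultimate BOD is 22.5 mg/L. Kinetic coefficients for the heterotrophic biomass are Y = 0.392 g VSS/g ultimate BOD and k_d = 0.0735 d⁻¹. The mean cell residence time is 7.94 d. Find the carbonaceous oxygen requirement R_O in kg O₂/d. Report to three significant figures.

R_O ≈ 110 kg O₂/d

Y_obs = Y / (1 + k_d θ_c) = 0.392 / (1 + 0.0735 × 7.94) = 0.392 / 1.584 = 0.2475.
ΔS = 2220 − 22.5 = 2198 mg/L, so the substrate removal rate is 77.2 × 2198/1000 = 169.6 kg ultimate BOD/d.
P_X = Y_obs·Q·(S₀ − S) = 0.2475 × 169.6 = 41.99 kg VSS/d.
Carbonaceous O₂ demand = substrate oxidised − cell-mass equivalent = 169.6 − 1.42 × 41.99 = 110.0 kg O₂/d.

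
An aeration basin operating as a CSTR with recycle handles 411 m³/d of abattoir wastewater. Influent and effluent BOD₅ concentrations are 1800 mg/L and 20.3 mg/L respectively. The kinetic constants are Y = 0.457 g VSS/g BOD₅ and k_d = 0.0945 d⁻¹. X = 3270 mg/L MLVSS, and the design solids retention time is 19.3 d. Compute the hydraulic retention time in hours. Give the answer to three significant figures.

τ ≈ 40.8 h

From the SRT design equation V = Y Q (S₀−S) θ_c / [X (1 + k_d θ_c)] = 0.457 × 411 × (1800 − 20.3) × 19.3 / [3270 × (1 + 0.0945 × 19.3)] = 6.45×10^6 / 9234 = 698.7 m³.
HRT = V/Q = 698.7 m³ / 411 m³·d⁻¹ = 1.700 d × 24 = 40.80 h.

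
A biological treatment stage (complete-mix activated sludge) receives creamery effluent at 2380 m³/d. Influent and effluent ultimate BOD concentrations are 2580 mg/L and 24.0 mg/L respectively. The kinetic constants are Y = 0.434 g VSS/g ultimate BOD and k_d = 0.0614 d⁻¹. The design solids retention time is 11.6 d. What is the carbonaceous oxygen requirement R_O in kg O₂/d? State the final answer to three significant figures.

Y_obs = Y / (1 + k_d θ_c) = 0.434 / (1 + 0.0614 × 11.6) = 0.434 / 1.712 = 0.2535.
Q·(S₀ − S) = 2380 × (2580 − 24.0) × 10⁻³ = 6083 kg/d removed.
Net sludge production P_X = 0.2535 × 6083 = 1542 kg VSS/d.
Carbonaceous O₂ demand = substrate oxidised − cell-mass equivalent = 6083 − 1.42 × 1542 = 3894 kg O₂/d.

R_O ≈ 3890 kg O₂/d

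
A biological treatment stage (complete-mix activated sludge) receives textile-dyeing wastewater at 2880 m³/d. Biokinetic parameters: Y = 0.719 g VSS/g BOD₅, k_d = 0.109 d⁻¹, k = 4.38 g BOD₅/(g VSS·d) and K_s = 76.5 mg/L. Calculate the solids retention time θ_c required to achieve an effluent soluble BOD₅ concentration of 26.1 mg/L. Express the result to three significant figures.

At the target effluent, Y k S/(K_s+S) = 0.719×4.38×26.1/102.6 = 0.8011 d⁻¹.
θ_c = 1/(μ − k_d) = 1/(0.8011 − 0.109) = 1/0.6921 = 1.445 d.

θ_c ≈ 1.44 d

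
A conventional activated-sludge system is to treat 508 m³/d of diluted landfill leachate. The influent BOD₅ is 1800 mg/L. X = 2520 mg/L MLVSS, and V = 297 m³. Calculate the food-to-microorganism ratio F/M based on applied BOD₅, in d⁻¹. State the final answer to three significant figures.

F/M = Q·S₀ / (V·X) = 508 × 1800 / (297.0 × 2520) = 1.222 g BOD₅·(g VSS·d)⁻¹.

F/M ≈ 1.22 d⁻¹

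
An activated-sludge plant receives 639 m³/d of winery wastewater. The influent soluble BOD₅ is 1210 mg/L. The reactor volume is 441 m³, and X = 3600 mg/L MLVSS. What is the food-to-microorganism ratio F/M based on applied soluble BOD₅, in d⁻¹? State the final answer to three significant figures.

F/M ≈ 0.487 d⁻¹

Food-to-microorganism ratio F/M = Q S₀ / (V X) = 639 × 1210 / (441.0 × 3600) = 0.4870 d⁻¹.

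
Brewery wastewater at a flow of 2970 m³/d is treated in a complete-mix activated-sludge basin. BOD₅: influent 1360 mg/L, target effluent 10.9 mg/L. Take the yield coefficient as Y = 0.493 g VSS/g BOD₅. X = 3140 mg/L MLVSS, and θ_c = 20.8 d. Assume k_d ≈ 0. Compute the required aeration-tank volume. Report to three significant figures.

V ≈ 13100 m³

V·X = Y·Q·ΔS·θ_c gives V = 0.493 × 2970 × (1360 − 10.9) × 20.8 / 3140 = 13085 m³.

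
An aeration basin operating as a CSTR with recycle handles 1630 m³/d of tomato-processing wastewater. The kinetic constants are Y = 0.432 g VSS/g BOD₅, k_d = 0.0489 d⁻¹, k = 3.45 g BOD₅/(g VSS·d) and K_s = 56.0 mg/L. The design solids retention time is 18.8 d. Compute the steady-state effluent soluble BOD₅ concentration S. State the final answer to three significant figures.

S ≈ 4.12 mg/L

For a completely mixed reactor with recycle the Lawrence–McCarty relation gives S = K_s·(1 + k_d·θ_c) / [θ_c·(Y·k − k_d) − 1] = 56.0 × (1 + 0.0489 × 18.8) / [18.8 × (0.432 × 3.45 − 0.0489) − 1] = 107.5 / 26.10 = 4.118 mg/L.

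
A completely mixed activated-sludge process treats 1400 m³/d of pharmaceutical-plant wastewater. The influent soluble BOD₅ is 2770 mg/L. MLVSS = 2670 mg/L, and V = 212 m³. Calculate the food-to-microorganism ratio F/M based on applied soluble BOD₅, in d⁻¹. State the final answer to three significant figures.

F/M = applied load / biomass = Q·S₀/(V·X) = 1400 × 2770 / (212.0 × 2670) = 6.851 d⁻¹.

F/M ≈ 6.85 d⁻¹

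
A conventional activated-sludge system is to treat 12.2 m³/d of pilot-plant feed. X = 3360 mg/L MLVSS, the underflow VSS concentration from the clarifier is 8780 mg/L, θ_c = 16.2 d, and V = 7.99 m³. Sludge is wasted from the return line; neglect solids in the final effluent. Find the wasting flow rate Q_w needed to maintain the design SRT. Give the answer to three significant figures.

Wasting from the return line (neglecting effluent solids): Q_w = V·X / (θ_c·X_r) = 7.990 × 3360 / (16.2 × 8780) = 0.1887 m³/d.

Q_w ≈ 0.189 m³/d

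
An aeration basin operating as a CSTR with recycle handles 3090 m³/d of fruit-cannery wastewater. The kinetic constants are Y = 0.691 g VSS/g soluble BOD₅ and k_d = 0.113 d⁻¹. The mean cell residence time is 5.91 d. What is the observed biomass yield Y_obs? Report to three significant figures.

Y_obs ≈ 0.414 g VSS/g soluble BOD₅

Observed yield with endogenous decay: Y_obs = Y / (1 + k_d·θ_c) = 0.691 / (1 + 0.113 × 5.91) = 0.691 / 1.668 = 0.4143 g VSS/g soluble BOD₅.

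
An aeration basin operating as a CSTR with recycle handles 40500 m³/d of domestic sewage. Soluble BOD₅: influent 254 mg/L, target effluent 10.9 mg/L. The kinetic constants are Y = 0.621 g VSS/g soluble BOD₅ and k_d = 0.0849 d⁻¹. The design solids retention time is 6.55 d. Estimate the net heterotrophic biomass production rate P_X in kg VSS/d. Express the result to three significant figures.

The observed yield is Y_obs = Y/(1 + k_d·θ_c) = 0.621 / (1 + 0.0849 × 6.55) = 0.621 / 1.556 = 0.3991 g VSS per g soluble BOD₅ removed.
Substrate removed = Q·(S₀ − S) = 40500 m³/d × (254 − 10.9) g/m³ = 9.85×10^6 g/d = 9846 kg/d.
Biomass produced: P_X = Y_obs·Q·ΔS = 0.3991 × 9846 ≈ 3929 kg VSS/d.

P_X ≈ 3930 kg VSS/d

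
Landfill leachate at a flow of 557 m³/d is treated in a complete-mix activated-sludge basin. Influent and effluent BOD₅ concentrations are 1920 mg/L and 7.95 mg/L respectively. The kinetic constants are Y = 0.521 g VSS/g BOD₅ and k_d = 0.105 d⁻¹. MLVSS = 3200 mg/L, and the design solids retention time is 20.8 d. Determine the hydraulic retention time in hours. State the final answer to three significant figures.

τ ≈ 48.8 h

Steady-state biomass mass balance: V·X·(1 + k_d·θ_c) = Y·Q·(S₀ − S)·θ_c, so V = 0.521 × 557 × (1920 − 7.95) × 20.8 / [3200 × (1 + 0.105 × 20.8)] = 1.15×10^7 / 10189 = 1133 m³.
HRT = V/Q = 1133 m³ / 557 m³·d⁻¹ = 2.034 d × 24 = 48.81 h.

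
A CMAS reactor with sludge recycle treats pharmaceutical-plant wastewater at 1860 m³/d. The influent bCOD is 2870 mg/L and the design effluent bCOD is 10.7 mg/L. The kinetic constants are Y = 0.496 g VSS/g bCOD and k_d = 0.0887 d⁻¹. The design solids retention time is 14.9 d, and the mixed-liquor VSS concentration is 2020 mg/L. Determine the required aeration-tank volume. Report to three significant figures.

From the SRT design equation V = Y Q (S₀−S) θ_c / [X (1 + k_d θ_c)] = 0.496 × 1860 × (2870 − 10.7) × 14.9 / [2020 × (1 + 0.0887 × 14.9)] = 3.93×10^7 / 4690 = 8381 m³.

V ≈ 8380 m³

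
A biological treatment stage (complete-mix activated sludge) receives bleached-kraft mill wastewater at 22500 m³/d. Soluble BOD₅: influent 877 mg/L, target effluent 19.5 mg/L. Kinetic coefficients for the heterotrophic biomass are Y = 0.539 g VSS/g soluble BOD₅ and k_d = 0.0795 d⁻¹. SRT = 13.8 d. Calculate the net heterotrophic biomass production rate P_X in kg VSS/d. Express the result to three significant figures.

The observed yield is Y_obs = Y/(1 + k_d·θ_c) = 0.539 / (1 + 0.0795 × 13.8) = 0.539 / 2.097 = 0.2570 g VSS per g soluble BOD₅ removed.
Q·(S₀ − S) = 22500 × (877 − 19.5) × 10⁻³ = 19294 kg/d removed.
P_X = Y_obs · Q(S₀ − S) = 0.2570 × 19294 = 4959 kg VSS/d.

P_X ≈ 4960 kg VSS/d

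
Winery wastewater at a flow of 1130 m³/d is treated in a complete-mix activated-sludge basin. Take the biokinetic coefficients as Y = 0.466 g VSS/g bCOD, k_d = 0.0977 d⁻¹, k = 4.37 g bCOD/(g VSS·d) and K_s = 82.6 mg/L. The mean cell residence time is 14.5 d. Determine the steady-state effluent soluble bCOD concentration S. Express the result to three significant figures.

S ≈ 7.36 mg/L

For a completely mixed reactor with recycle the Lawrence–McCarty relation gives S = K_s·(1 + k_d·θ_c) / [θ_c·(Y·k − k_d) − 1] = 82.6 × (1 + 0.0977 × 14.5) / [14.5 × (0.466 × 4.37 − 0.0977) − 1] = 199.6 / 27.11 = 7.363 mg/L.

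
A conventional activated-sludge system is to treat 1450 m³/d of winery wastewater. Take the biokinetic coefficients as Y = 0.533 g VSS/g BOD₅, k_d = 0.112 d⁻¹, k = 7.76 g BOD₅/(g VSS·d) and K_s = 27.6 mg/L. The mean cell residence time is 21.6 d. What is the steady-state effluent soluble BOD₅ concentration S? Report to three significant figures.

Effluent substrate depends only on kinetics and SRT: S = K_s(1 + k_d θ_c) / [θ_c(Yk − k_d) − 1] = 27.6 × (1 + 0.112 × 21.6) / [21.6 × (0.533 × 7.76 − 0.112) − 1] = 94.37 / 85.92 = 1.098 mg/L.

S ≈ 1.10 mg/L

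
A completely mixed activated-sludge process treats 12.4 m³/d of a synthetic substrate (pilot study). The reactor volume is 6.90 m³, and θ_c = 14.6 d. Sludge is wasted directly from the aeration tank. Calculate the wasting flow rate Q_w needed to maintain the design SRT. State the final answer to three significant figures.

With mixed-liquor wasting, θ_c = V/Q_w, so Q_w = V/θ_c = 6.900/14.6 = 0.4726 m³/d.

Q_w ≈ 0.473 m³/d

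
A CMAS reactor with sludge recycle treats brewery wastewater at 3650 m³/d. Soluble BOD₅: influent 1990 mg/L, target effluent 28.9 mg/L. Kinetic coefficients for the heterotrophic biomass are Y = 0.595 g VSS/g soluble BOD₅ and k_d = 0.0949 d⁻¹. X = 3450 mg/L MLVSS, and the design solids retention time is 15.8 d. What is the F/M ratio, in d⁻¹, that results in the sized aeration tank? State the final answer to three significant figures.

F/M ≈ 0.270 d⁻¹

Steady-state biomass mass balance: V·X·(1 + k_d·θ_c) = Y·Q·(S₀ − S)·θ_c, so V = 0.595 × 3650 × (1990 − 28.9) × 15.8 / [3450 × (1 + 0.0949 × 15.8)] = 6.73×10^7 / 8623 = 7804 m³.
F/M = Q·S₀ / (V·X) = 3650 × 1990 / (7804 × 3450) = 0.2698 g soluble BOD₅·(g VSS·d)⁻¹.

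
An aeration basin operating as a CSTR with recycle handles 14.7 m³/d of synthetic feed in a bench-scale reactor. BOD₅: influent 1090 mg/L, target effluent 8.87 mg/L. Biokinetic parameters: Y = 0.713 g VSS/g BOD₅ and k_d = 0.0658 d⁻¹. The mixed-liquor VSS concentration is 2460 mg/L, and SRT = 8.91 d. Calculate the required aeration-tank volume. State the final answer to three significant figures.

V ≈ 25.9 m³

From the SRT design equation V = Y Q (S₀−S) θ_c / [X (1 + k_d θ_c)] = 0.713 × 14.7 × (1090 − 8.87) × 8.91 / [2460 × (1 + 0.0658 × 8.91)] = 1.01×10^5 / 3902 = 25.87 m³.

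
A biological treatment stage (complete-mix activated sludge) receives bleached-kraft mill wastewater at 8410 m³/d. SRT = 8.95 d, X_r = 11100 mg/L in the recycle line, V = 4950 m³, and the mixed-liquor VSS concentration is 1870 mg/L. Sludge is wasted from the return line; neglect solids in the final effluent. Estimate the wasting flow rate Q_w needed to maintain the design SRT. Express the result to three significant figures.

Q_w ≈ 93.2 m³/d

Wasting from the return line (neglecting effluent solids): Q_w = V·X / (θ_c·X_r) = 4950 × 1870 / (8.95 × 11100) = 93.18 m³/d.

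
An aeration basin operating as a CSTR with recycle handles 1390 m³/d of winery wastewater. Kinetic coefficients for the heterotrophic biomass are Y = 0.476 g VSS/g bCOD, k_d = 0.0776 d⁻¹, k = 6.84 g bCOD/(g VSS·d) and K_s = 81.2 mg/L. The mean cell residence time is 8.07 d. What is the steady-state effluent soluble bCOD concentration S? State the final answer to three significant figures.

S ≈ 5.36 mg/L

Effluent substrate depends only on kinetics and SRT: S = K_s(1 + k_d θ_c) / [θ_c(Yk − k_d) − 1] = 81.2 × (1 + 0.0776 × 8.07) / [8.07 × (0.476 × 6.84 − 0.0776) − 1] = 132.1 / 24.65 = 5.357 mg/L.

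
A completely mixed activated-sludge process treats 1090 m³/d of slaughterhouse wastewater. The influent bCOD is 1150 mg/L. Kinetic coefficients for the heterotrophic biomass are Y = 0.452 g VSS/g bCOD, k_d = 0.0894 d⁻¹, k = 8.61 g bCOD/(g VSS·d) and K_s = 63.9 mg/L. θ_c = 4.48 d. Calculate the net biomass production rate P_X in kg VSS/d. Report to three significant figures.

Effluent substrate depends only on kinetics and SRT: S = K_s(1 + k_d θ_c) / [θ_c(Yk − k_d) − 1] = 63.9 × (1 + 0.0894 × 4.48) / [4.48 × (0.452 × 8.61 − 0.0894) − 1] = 89.49 / 16.03 = 5.581 mg/L.
Correct the yield for decay: Y_obs = Y/(1 + k_d θ_c) = 0.452 / (1 + 0.0894 × 4.48) = 0.452 / 1.401 = 0.3227.
Substrate removed = Q·(S₀ − S) = 1090 m³/d × (1150 − 5.58) g/m³ = 1.25×10^6 g/d = 1247 kg/d.
Biomass produced: P_X = Y_obs·Q·ΔS = 0.3227 × 1247 ≈ 402.6 kg VSS/d.

P_X ≈ 403 kg VSS/d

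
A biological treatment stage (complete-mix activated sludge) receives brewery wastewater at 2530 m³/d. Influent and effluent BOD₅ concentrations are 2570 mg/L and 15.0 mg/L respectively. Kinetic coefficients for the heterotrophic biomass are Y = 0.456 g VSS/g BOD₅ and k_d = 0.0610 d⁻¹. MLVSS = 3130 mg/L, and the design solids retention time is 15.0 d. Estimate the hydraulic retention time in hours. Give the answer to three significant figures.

τ ≈ 70.0 h

From the SRT design equation V = Y Q (S₀−S) θ_c / [X (1 + k_d θ_c)] = 0.456 × 2530 × (2570 − 15.0) × 15.0 / [3130 × (1 + 0.0610 × 15.0)] = 4.42×10^7 / 5994 = 7377 m³.
Hydraulic retention time τ = V/Q = 7377 / 2530 = 2.916 d = 69.98 h.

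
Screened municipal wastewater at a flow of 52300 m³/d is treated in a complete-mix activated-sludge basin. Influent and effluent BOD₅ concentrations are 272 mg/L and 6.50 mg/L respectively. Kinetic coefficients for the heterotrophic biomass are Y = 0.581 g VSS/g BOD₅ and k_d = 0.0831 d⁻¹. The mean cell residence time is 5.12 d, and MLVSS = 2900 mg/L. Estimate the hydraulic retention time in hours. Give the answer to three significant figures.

τ ≈ 4.59 h

Steady-state biomass mass balance: V·X·(1 + k_d·θ_c) = Y·Q·(S₀ − S)·θ_c, so V = 0.581 × 52300 × (272 − 6.50) × 5.12 / [2900 × (1 + 0.0831 × 5.12)] = 4.13×10^7 / 4134 = 9992 m³.
τ = V/Q = 9992/52300 = 0.1911 d, or 4.585 h.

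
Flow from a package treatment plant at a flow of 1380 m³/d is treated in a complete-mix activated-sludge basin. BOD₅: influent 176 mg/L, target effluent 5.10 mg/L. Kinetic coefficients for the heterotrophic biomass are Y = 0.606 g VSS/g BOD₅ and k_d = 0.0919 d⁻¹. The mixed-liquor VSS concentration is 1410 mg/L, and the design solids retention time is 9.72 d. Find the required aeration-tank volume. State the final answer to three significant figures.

V ≈ 520 m³

From the SRT design equation V = Y Q (S₀−S) θ_c / [X (1 + k_d θ_c)] = 0.606 × 1380 × (176 − 5.10) × 9.72 / [1410 × (1 + 0.0919 × 9.72)] = 1.39×10^6 / 2670 = 520.4 m³.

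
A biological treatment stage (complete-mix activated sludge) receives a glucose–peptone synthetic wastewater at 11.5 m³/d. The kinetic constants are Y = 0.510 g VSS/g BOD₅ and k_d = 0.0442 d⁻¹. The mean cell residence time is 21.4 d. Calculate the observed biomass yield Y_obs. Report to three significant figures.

Y_obs ≈ 0.262 g VSS/g BOD₅

Observed yield with endogenous decay: Y_obs = Y / (1 + k_d·θ_c) = 0.510 / (1 + 0.0442 × 21.4) = 0.510 / 1.946 = 0.2621 g VSS/g BOD₅.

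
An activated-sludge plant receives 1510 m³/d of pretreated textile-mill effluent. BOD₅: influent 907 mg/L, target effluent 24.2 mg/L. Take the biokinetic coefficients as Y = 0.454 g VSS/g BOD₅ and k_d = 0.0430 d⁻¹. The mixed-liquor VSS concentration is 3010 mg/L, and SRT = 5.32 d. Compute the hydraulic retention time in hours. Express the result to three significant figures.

τ ≈ 13.8 h

Steady-state biomass mass balance: V·X·(1 + k_d·θ_c) = Y·Q·(S₀ − S)·θ_c, so V = 0.454 × 1510 × (907 − 24.2) × 5.32 / [3010 × (1 + 0.0430 × 5.32)] = 3.22×10^6 / 3699 = 870.5 m³.
Hydraulic retention time τ = V/Q = 870.5 / 1510 = 0.5765 d = 13.84 h.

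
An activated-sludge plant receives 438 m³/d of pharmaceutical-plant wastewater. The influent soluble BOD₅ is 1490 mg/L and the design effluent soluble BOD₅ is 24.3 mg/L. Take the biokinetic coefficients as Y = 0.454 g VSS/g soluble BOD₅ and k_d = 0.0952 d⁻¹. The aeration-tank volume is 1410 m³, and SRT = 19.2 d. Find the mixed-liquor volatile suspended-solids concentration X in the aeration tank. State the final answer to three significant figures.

X ≈ 1400 mg/L

From V·X·(1 + k_d·θ_c) = Y·Q·(S₀ − S)·θ_c: X = 0.454 × 438 × (1490 − 24.3) × 19.2 / [1410 × (1 + 0.0952 × 19.2)] = 1403 mg/L.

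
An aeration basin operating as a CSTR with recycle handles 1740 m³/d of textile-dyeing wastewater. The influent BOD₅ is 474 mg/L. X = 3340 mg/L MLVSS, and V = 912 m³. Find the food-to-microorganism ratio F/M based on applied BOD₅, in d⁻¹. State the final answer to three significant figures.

F/M = applied load / biomass = Q·S₀/(V·X) = 1740 × 474 / (912.0 × 3340) = 0.2708 d⁻¹.

F/M ≈ 0.271 d⁻¹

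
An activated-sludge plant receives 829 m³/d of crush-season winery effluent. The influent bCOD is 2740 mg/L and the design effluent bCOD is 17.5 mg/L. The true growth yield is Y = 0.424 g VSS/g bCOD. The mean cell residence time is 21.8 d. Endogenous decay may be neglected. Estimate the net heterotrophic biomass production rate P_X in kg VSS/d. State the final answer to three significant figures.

Since k_d ≈ 0, Y_obs = Y = 0.424 g VSS/g bCOD.
Mass of bCOD removed per day: Q(S₀ − S) = 829 × 2722 g/m³ = 2257 kg/d.
P_X = Y_obs · Q(S₀ − S) = 0.4240 × 2257 = 956.9 kg VSS/d.

P_X ≈ 957 kg VSS/d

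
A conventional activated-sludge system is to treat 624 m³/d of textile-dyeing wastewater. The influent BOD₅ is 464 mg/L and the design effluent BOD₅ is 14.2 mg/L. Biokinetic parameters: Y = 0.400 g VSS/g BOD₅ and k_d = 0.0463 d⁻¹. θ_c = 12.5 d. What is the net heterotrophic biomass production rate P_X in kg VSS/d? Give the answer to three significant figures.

P_X ≈ 71.1 kg VSS/d

The observed yield is Y_obs = Y/(1 + k_d·θ_c) = 0.400 / (1 + 0.0463 × 12.5) = 0.400 / 1.579 = 0.2534 g VSS per g BOD₅ removed.
Mass of BOD₅ removed per day: Q(S₀ − S) = 624 × 449.8 g/m³ = 280.7 kg/d.
Biomass produced: P_X = Y_obs·Q·ΔS = 0.2534 × 280.7 ≈ 71.11 kg VSS/d.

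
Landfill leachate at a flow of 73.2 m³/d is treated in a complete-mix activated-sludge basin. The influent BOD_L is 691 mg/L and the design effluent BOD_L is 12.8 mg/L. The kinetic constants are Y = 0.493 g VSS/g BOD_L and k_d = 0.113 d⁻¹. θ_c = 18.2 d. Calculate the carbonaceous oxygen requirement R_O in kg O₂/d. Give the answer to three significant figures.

R_O ≈ 38.3 kg O₂/d

Y_obs = Y / (1 + k_d θ_c) = 0.493 / (1 + 0.113 × 18.2) = 0.493 / 3.057 = 0.1613.
Substrate removed = Q·(S₀ − S) = 73.2 m³/d × (691 − 12.8) g/m³ = 4.96×10^4 g/d = 49.64 kg/d.
Biomass synthesised: P_X = Y_obs × 49.64 = 8.007 kg VSS/d.
R_O = Q·(S₀ − S) − 1.42·P_X = 49.64 − 1.42 × 8.007 = 38.27 kg O₂/d.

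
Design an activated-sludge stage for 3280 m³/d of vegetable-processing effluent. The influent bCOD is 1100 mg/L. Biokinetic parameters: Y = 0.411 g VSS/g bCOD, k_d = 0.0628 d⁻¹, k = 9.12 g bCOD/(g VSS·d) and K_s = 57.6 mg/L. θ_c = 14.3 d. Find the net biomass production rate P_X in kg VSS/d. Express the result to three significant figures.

P_X ≈ 780 kg VSS/d

For a completely mixed reactor with recycle the Lawrence–McCarty relation gives S = K_s·(1 + k_d·θ_c) / [θ_c·(Y·k − k_d) − 1] = 57.6 × (1 + 0.0628 × 14.3) / [14.3 × (0.411 × 9.12 − 0.0628) − 1] = 109.3 / 51.70 = 2.115 mg/L.
Correct the yield for decay: Y_obs = Y/(1 + k_d θ_c) = 0.411 / (1 + 0.0628 × 14.3) = 0.411 / 1.898 = 0.2165.
ΔS = 1100 − 2.11 = 1098 mg/L, so the substrate removal rate is 3280 × 1098/1000 = 3601 kg bCOD/d.
So the net sludge growth is P_X = 0.2165 × 3601 = 779.8 kg VSS/d.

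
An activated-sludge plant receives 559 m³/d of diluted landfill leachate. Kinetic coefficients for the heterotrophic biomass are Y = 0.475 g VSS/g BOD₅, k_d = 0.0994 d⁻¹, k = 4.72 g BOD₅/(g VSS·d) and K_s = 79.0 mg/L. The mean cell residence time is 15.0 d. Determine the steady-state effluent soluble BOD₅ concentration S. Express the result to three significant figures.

From the Monod/SRT balance for a CMAS, S = K_s·(1+k_d θ_c)/[θ_c·(Y k − k_d) − 1] = 79.0 × (1 + 0.0994 × 15.0) / [15.0 × (0.475 × 4.72 − 0.0994) − 1] = 196.8 / 31.14 = 6.320 mg/L.

S ≈ 6.32 mg/L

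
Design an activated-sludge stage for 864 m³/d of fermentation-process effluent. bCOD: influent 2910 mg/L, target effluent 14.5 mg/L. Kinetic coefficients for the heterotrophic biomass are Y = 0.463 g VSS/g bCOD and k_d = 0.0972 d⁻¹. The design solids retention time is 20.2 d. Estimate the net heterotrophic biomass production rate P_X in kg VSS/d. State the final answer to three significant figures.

The observed yield is Y_obs = Y/(1 + k_d·θ_c) = 0.463 / (1 + 0.0972 × 20.2) = 0.463 / 2.963 = 0.1562 g VSS per g bCOD removed.
Q·(S₀ − S) = 864 × (2910 − 14.5) × 10⁻³ = 2502 kg/d removed.
P_X = Y_obs · Q(S₀ − S) = 0.1562 × 2502 = 390.9 kg VSS/d.

P_X ≈ 391 kg VSS/d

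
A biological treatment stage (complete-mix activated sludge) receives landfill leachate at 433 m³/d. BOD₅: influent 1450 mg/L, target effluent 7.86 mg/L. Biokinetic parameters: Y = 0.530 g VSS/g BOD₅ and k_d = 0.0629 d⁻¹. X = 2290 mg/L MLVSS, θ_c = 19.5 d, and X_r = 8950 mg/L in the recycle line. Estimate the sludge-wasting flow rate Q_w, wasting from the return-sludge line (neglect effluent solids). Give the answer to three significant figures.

Rearranging the biomass balance for a CMAS with decay, V = Y·Q·ΔS·θ_c / [X·(1+k_d θ_c)] = 0.530 × 433 × (1450 − 7.86) × 19.5 / [2290 × (1 + 0.0629 × 19.5)] = 6.45×10^6 / 5099 = 1266 m³.
θ_c = V·X/(Q_w·X_r) when wasting from the recycle, so Q_w = V·X/(θ_c·X_r) = 1266 × 2290 / (19.5 × 8950) = 16.61 m³/d.

Q_w ≈ 16.6 m³/d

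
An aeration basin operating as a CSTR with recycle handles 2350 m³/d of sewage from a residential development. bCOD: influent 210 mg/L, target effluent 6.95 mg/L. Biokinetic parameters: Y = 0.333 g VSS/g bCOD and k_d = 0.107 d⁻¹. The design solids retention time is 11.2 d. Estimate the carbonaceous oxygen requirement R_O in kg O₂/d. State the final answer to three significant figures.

Correct the yield for decay: Y_obs = Y/(1 + k_d θ_c) = 0.333 / (1 + 0.107 × 11.2) = 0.333 / 2.198 = 0.1515.
ΔS = 210 − 6.95 = 203.1 mg/L, so the substrate removal rate is 2350 × 203.1/1000 = 477.2 kg bCOD/d.
Net sludge production P_X = 0.1515 × 477.2 = 72.28 kg VSS/d.
R_O = Q·ΔS − 1.42 P_X = 477.2 − 102.6 = 374.5 kg O₂/d.

R_O ≈ 375 kg O₂/d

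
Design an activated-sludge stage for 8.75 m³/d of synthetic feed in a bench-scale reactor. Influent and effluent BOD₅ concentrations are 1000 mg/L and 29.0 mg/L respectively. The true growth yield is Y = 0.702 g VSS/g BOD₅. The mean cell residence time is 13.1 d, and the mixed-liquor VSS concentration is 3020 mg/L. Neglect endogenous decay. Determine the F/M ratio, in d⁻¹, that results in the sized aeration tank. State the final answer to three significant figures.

Biomass mass balance (decay neglected): V·X = Y·Q·(S₀ − S)·θ_c, so V = 0.702 × 8.75 × (1000 − 29.0) × 13.1 / 3020 = 25.87 m³.
F/M = Q·S₀ / (V·X) = 8.75 × 1000 / (25.87 × 3020) = 0.1120 g BOD₅·(g VSS·d)⁻¹.

F/M ≈ 0.112 d⁻¹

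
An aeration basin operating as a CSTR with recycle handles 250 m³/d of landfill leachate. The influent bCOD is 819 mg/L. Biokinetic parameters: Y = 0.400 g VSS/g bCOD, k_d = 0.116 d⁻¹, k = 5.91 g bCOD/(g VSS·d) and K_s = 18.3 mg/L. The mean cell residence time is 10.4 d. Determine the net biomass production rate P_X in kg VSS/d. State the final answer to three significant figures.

P_X ≈ 37.0 kg VSS/d

Effluent substrate depends only on kinetics and SRT: S = K_s(1 + k_d θ_c) / [θ_c(Yk − k_d) − 1] = 18.3 × (1 + 0.116 × 10.4) / [10.4 × (0.400 × 5.91 − 0.116) − 1] = 40.38 / 22.38 = 1.804 mg/L.
Y_obs = Y / (1 + k_d θ_c) = 0.400 / (1 + 0.116 × 10.4) = 0.400 / 2.206 = 0.1813.
Substrate removed = Q·(S₀ − S) = 250 m³/d × (819 − 1.80) g/m³ = 2.04×10^5 g/d = 204.3 kg/d.
P_X = Y_obs · Q(S₀ − S) = 0.1813 × 204.3 = 37.04 kg VSS/d.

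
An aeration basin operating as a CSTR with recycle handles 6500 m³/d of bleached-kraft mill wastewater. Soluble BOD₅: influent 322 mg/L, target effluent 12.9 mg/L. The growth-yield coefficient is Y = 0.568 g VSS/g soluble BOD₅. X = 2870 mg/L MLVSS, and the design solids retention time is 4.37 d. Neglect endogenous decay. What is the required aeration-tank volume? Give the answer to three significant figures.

V ≈ 1740 m³

With k_d = 0 the design equation reduces to V = Y Q (S₀−S) θ_c / X = 0.568 × 6500 × (322 − 12.9) × 4.37 / 2870 = 1738 m³.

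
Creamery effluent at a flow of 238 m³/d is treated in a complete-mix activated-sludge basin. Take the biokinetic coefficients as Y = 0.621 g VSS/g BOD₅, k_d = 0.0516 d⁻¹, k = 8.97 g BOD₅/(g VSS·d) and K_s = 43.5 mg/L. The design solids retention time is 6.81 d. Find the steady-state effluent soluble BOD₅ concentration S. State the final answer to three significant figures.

For a completely mixed reactor with recycle the Lawrence–McCarty relation gives S = K_s·(1 + k_d·θ_c) / [θ_c·(Y·k − k_d) − 1] = 43.5 × (1 + 0.0516 × 6.81) / [6.81 × (0.621 × 8.97 − 0.0516) − 1] = 58.79 / 36.58 = 1.607 mg/L.

S ≈ 1.61 mg/L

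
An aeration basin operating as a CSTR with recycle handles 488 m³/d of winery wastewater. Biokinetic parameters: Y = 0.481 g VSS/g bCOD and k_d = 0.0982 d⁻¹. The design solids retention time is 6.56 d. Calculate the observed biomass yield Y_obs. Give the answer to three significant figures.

Correct the yield for decay: Y_obs = Y/(1 + k_d θ_c) = 0.481 / (1 + 0.0982 × 6.56) = 0.481 / 1.644 = 0.2925.

Y_obs ≈ 0.293 g VSS/g bCOD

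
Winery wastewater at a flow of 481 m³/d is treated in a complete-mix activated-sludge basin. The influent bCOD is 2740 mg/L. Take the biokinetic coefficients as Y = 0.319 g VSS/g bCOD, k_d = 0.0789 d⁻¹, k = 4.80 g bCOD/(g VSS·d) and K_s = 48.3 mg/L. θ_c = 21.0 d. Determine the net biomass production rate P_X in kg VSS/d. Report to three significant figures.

For a completely mixed reactor with recycle the Lawrence–McCarty relation gives S = K_s·(1 + k_d·θ_c) / [θ_c·(Y·k − k_d) − 1] = 48.3 × (1 + 0.0789 × 21.0) / [21.0 × (0.319 × 4.80 − 0.0789) − 1] = 128.3 / 29.50 = 4.350 mg/L.
Y_obs = Y / (1 + k_d θ_c) = 0.319 / (1 + 0.0789 × 21.0) = 0.319 / 2.657 = 0.1201.
Mass of bCOD removed per day: Q(S₀ − S) = 481 × 2736 g/m³ = 1316 kg/d.
Net biomass production P_X = Y_obs × Q·(S₀ − S) = 0.1201 × 1316 = 158.0 kg VSS/d.

P_X ≈ 158 kg VSS/d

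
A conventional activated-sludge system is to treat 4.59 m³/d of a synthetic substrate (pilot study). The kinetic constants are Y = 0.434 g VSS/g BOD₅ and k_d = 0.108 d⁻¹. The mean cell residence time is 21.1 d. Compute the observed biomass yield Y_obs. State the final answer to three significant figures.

Y_obs ≈ 0.132 g VSS/g BOD₅

Y_obs = Y / (1 + k_d θ_c) = 0.434 / (1 + 0.108 × 21.1) = 0.434 / 3.279 = 0.1324.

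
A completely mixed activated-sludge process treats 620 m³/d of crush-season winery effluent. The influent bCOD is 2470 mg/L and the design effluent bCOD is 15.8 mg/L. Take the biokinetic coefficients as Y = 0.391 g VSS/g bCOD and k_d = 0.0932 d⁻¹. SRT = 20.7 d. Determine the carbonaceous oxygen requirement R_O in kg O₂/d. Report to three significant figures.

R_O ≈ 1230 kg O₂/d

Correct the yield for decay: Y_obs = Y/(1 + k_d θ_c) = 0.391 / (1 + 0.0932 × 20.7) = 0.391 / 2.929 = 0.1335.
Q·(S₀ − S) = 620 × (2470 − 15.8) × 10⁻³ = 1522 kg/d removed.
Net sludge production P_X = 0.1335 × 1522 = 203.1 kg VSS/d.
R_O = Q·ΔS − 1.42 P_X = 1522 − 288.4 = 1233 kg O₂/d.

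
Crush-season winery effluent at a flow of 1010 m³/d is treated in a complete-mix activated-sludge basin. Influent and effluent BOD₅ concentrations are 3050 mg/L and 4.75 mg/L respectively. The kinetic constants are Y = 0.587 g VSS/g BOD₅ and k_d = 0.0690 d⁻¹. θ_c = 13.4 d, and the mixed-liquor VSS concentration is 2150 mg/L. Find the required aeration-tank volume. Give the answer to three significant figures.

V ≈ 5850 m³

Steady-state biomass mass balance: V·X·(1 + k_d·θ_c) = Y·Q·(S₀ − S)·θ_c, so V = 0.587 × 1010 × (3050 − 4.75) × 13.4 / [2150 × (1 + 0.0690 × 13.4)] = 2.42×10^7 / 4138 = 5847 m³.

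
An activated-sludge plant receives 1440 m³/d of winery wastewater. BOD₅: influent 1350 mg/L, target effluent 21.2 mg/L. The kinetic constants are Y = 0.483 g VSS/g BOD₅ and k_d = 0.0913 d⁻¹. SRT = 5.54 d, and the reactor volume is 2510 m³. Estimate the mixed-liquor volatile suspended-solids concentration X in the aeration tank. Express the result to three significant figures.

Solving the biomass balance for X: X = Y Q (S₀−S) θ_c / [V (1+k_d θ_c)] = 0.483 × 1440 × (1350 − 21.2) × 5.54 / [2510 × (1 + 0.0913 × 5.54)] = 1355 mg/L.

X ≈ 1350 mg/L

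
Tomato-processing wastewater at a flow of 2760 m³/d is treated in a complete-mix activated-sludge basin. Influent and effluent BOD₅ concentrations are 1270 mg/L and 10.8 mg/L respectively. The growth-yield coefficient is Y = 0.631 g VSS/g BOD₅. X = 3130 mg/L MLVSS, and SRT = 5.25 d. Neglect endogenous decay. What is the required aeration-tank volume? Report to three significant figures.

V·X = Y·Q·ΔS·θ_c gives V = 0.631 × 2760 × (1270 − 10.8) × 5.25 / 3130 = 3678 m³.

V ≈ 3680 m³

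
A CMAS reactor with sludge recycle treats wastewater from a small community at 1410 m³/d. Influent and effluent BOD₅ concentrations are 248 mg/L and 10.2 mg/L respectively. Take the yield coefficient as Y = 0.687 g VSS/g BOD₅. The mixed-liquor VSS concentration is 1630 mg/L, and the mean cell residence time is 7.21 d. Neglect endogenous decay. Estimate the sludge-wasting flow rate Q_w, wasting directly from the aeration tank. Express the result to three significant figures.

With k_d = 0 the design equation reduces to V = Y Q (S₀−S) θ_c / X = 0.687 × 1410 × (248 − 10.2) × 7.21 / 1630 = 1019 m³.
Wasting from the aeration tank: Q_w = V / θ_c = 1019 / 7.21 = 141.3 m³/d.

Q_w ≈ 141 m³/d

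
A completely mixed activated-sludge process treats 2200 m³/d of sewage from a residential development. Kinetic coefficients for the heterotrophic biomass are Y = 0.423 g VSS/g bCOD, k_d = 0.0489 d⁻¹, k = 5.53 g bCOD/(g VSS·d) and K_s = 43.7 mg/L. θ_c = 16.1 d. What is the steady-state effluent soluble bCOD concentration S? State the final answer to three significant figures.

For a completely mixed reactor with recycle the Lawrence–McCarty relation gives S = K_s·(1 + k_d·θ_c) / [θ_c·(Y·k − k_d) − 1] = 43.7 × (1 + 0.0489 × 16.1) / [16.1 × (0.423 × 5.53 − 0.0489) − 1] = 78.10 / 35.87 = 2.177 mg/L.

S ≈ 2.18 mg/L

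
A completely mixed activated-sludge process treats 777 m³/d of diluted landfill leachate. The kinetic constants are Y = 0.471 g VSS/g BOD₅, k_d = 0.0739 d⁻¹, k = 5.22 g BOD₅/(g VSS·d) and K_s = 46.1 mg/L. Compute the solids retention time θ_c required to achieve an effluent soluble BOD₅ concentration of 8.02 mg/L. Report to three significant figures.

At the target effluent, Y k S/(K_s+S) = 0.471×5.22×8.02/54.12 = 0.3643 d⁻¹.
1/θ_c = 0.3643 − 0.0739 = 0.2904 d⁻¹, so θ_c = 3.443 d.

θ_c ≈ 3.44 d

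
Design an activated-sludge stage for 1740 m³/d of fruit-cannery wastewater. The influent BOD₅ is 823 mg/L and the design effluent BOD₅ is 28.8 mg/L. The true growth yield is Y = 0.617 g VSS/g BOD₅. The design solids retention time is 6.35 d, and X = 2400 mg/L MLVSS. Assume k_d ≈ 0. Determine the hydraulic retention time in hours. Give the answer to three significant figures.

Biomass mass balance (decay neglected): V·X = Y·Q·(S₀ − S)·θ_c, so V = 0.617 × 1740 × (823 − 28.8) × 6.35 / 2400 = 2256 m³.
τ = V/Q = 2256/1740 = 1.297 d, or 31.12 h.

τ ≈ 31.1 h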